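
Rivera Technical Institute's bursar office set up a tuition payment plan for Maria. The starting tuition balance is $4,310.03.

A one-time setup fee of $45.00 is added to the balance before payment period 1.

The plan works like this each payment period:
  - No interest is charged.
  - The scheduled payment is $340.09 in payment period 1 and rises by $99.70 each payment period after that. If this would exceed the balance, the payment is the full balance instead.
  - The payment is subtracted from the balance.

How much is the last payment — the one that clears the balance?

Payment period 1: opening $4,355.03; payment $340.09; balance $4,014.94
Payment period 2: opening $4,014.94; payment $439.79; balance $3,575.15
Payment period 3: opening $3,575.15; payment $539.49; balance $3,035.66
Payment period 4: opening $3,035.66; payment $639.19; balance $2,396.47
Payment period 5: opening $2,396.47; payment $738.89; balance $1,657.58
Payment period 6: opening $1,657.58; payment $838.59; balance $818.99
Payment period 7: opening $818.99; payment $818.99; balance $0.00

$818.99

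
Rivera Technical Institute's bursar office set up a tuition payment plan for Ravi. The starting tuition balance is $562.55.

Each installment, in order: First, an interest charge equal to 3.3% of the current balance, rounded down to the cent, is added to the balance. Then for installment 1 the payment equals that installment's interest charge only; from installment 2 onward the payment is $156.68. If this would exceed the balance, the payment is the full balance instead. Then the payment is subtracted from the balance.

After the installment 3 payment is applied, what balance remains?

Installment 1: $562.55 +$18.56 interest = $581.11; pay $18.56 → $562.55
Installment 2: $562.55 +$18.56 interest = $581.11; pay $156.68 → $424.43
Installment 3: $424.43 +$14.00 interest = $438.43; pay $156.68 → $281.75

$281.75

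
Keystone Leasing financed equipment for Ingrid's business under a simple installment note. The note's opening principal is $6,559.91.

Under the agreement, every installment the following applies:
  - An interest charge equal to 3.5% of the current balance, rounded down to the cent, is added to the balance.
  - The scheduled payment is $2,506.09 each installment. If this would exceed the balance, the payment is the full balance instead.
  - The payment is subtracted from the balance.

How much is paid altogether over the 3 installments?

$7,006.86

Installment 1: opening $6,559.91; interest $229.59 → $6,789.50; payment $2,506.09; balance $4,283.41
Installment 2: opening $4,283.41; interest $149.91 → $4,433.32; payment $2,506.09; balance $1,927.23
Installment 3: opening $1,927.23; interest $67.45 → $1,994.68; payment $1,994.68; balance $0.00
Total paid: $7,006.86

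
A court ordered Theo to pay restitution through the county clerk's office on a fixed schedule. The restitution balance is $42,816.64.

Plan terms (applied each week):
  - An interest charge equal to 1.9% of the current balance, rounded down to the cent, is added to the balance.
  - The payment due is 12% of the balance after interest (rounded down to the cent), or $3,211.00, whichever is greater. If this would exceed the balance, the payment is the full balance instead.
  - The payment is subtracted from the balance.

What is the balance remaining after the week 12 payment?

$4,521.92

# | Opening | Interest | Payment | End bal
1 | $42,816.64 | $813.51 | $5,235.61 | $38,394.54
2 | $38,394.54 | $729.49 | $4,694.88 | $34,429.15
3 | $34,429.15 | $654.15 | $4,209.99 | $30,873.31
4 | $30,873.31 | $586.59 | $3,775.18 | $27,684.72
5 | $27,684.72 | $526.00 | $3,385.28 | $24,825.44
6 | $24,825.44 | $471.68 | $3,211.00 | $22,086.12
7 | $22,086.12 | $419.63 | $3,211.00 | $19,294.75
8 | $19,294.75 | $366.60 | $3,211.00 | $16,450.35
9 | $16,450.35 | $312.55 | $3,211.00 | $13,551.90
10 | $13,551.90 | $257.48 | $3,211.00 | $10,598.38
11 | $10,598.38 | $201.36 | $3,211.00 | $7,588.74
12 | $7,588.74 | $144.18 | $3,211.00 | $4,521.92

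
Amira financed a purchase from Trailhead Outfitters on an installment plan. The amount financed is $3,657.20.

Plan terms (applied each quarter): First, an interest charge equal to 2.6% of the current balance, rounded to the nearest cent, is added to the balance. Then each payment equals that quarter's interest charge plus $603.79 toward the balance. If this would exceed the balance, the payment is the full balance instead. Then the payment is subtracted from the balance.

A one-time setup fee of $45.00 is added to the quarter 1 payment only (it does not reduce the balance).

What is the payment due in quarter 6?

$620.38

Quarter 1: opening $3,657.20; interest $95.09 → $3,752.29; payment $698.88 (+ $45.00 fee); balance $3,053.41
Quarter 2: opening $3,053.41; interest $79.39 → $3,132.80; payment $683.18; balance $2,449.62
Quarter 3: opening $2,449.62; interest $63.69 → $2,513.31; payment $667.48; balance $1,845.83
Quarter 4: opening $1,845.83; interest $47.99 → $1,893.82; payment $651.78; balance $1,242.04
Quarter 5: opening $1,242.04; interest $32.29 → $1,274.33; payment $636.08; balance $638.25
Quarter 6: opening $638.25; interest $16.59 → $654.84; payment $620.38; balance $34.46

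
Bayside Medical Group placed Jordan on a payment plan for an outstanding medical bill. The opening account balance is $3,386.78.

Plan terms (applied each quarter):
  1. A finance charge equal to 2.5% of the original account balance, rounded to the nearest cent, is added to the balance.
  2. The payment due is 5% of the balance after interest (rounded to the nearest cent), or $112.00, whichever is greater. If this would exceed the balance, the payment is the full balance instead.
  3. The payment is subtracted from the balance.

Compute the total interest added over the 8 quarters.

$677.36

Quarter 1: opening $3,386.78; interest $84.67 → $3,471.45; payment $173.57; balance $3,297.88
Quarter 2: opening $3,297.88; interest $84.67 → $3,382.55; payment $169.13; balance $3,213.42
Quarter 3: opening $3,213.42; interest $84.67 → $3,298.09; payment $164.90; balance $3,133.19
Quarter 4: opening $3,133.19; interest $84.67 → $3,217.86; payment $160.89; balance $3,056.97
Quarter 5: opening $3,056.97; interest $84.67 → $3,141.64; payment $157.08; balance $2,984.56
Quarter 6: opening $2,984.56; interest $84.67 → $3,069.23; payment $153.46; balance $2,915.77
Quarter 7: opening $2,915.77; interest $84.67 → $3,000.44; payment $150.02; balance $2,850.42
Quarter 8: opening $2,850.42; interest $84.67 → $2,935.09; payment $146.75; balance $2,788.34
Total interest: $84.67 + $84.67 + $84.67 + $84.67 + $84.67 + $84.67 + $84.67 + $84.67 = $677.36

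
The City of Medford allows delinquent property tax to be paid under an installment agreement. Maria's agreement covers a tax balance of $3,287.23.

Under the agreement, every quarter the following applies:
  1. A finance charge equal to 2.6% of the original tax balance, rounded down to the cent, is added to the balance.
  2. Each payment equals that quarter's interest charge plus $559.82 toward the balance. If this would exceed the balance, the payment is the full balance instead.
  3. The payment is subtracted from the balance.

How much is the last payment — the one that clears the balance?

$573.59

# | Opening | Interest | Payment | End bal
1 | $3,287.23 | $85.46 | $645.28 | $2,727.41
2 | $2,727.41 | $85.46 | $645.28 | $2,167.59
3 | $2,167.59 | $85.46 | $645.28 | $1,607.77
4 | $1,607.77 | $85.46 | $645.28 | $1,047.95
5 | $1,047.95 | $85.46 | $645.28 | $488.13
6 | $488.13 | $85.46 | $573.59 | $0.00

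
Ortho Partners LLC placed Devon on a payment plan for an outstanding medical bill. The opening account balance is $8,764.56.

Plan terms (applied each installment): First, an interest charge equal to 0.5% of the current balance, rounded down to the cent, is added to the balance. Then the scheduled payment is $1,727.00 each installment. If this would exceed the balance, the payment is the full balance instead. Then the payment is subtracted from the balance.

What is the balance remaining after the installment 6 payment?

Installment 1: opening $8,764.56; interest $43.82 → $8,808.38; payment $1,727.00; balance $7,081.38
Installment 2: opening $7,081.38; interest $35.40 → $7,116.78; payment $1,727.00; balance $5,389.78
Installment 3: opening $5,389.78; interest $26.94 → $5,416.72; payment $1,727.00; balance $3,689.72
Installment 4: opening $3,689.72; interest $18.44 → $3,708.16; payment $1,727.00; balance $1,981.16
Installment 5: opening $1,981.16; interest $9.90 → $1,991.06; payment $1,727.00; balance $264.06
Installment 6: opening $264.06; interest $1.32 → $265.38; payment $265.38; balance $0.00

$0.00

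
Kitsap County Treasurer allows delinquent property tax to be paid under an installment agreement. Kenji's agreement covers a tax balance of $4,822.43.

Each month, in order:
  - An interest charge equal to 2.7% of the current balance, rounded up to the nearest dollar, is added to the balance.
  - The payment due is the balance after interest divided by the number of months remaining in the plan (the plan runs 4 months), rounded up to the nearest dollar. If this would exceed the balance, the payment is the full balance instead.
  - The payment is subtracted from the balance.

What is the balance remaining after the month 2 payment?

Month 1: opening $4,822.43; interest $131.00 → $4,953.43; payment $1,239.00; balance $3,714.43
Month 2: opening $3,714.43; interest $101.00 → $3,815.43; payment $1,272.00; balance $2,543.43

$2,543.43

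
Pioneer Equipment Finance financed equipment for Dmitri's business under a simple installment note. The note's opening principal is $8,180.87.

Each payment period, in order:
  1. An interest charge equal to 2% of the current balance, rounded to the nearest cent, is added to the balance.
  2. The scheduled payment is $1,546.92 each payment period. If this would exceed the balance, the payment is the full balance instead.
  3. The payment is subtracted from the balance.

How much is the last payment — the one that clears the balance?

# | Opening | Interest | Payment | End bal
1 | $8,180.87 | $163.62 | $1,546.92 | $6,797.57
2 | $6,797.57 | $135.95 | $1,546.92 | $5,386.60
3 | $5,386.60 | $107.73 | $1,546.92 | $3,947.41
4 | $3,947.41 | $78.95 | $1,546.92 | $2,479.44
5 | $2,479.44 | $49.59 | $1,546.92 | $982.11
6 | $982.11 | $19.64 | $1,001.75 | $0.00

$1,001.75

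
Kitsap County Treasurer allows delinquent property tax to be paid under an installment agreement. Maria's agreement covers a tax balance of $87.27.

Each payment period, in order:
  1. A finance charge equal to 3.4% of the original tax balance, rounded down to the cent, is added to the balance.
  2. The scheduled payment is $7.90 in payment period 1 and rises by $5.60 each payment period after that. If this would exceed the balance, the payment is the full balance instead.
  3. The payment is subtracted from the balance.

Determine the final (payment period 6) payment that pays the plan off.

Payment period 1: $87.27 +$2.96 interest = $90.23; pay $7.90 → $82.33
Payment period 2: $82.33 +$2.96 interest = $85.29; pay $13.50 → $71.79
Payment period 3: $71.79 +$2.96 interest = $74.75; pay $19.10 → $55.65
Payment period 4: $55.65 +$2.96 interest = $58.61; pay $24.70 → $33.91
Payment period 5: $33.91 +$2.96 interest = $36.87; pay $30.30 → $6.57
Payment period 6: $6.57 +$2.96 interest = $9.53; pay $9.53 → $0.00

$9.53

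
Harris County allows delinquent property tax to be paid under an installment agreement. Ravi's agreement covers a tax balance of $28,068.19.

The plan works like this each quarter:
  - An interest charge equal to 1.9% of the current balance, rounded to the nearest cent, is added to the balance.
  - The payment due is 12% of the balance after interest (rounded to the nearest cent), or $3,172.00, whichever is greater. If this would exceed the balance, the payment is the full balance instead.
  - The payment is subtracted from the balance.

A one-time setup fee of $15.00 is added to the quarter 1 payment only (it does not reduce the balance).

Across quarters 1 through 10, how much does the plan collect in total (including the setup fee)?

$30,993.84

Quarter 1: $28,068.19 +$533.30 interest = $28,601.49; pay $3,432.18 (+ $15.00 fee) → $25,169.31
Quarter 2: $25,169.31 +$478.22 interest = $25,647.53; pay $3,172.00 → $22,475.53
Quarter 3: $22,475.53 +$427.04 interest = $22,902.57; pay $3,172.00 → $19,730.57
Quarter 4: $19,730.57 +$374.88 interest = $20,105.45; pay $3,172.00 → $16,933.45
Quarter 5: $16,933.45 +$321.74 interest = $17,255.19; pay $3,172.00 → $14,083.19
Quarter 6: $14,083.19 +$267.58 interest = $14,350.77; pay $3,172.00 → $11,178.77
Quarter 7: $11,178.77 +$212.40 interest = $11,391.17; pay $3,172.00 → $8,219.17
Quarter 8: $8,219.17 +$156.16 interest = $8,375.33; pay $3,172.00 → $5,203.33
Quarter 9: $5,203.33 +$98.86 interest = $5,302.19; pay $3,172.00 → $2,130.19
Quarter 10: $2,130.19 +$40.47 interest = $2,170.66; pay $2,170.66 → $0.00
Total paid: $30,993.84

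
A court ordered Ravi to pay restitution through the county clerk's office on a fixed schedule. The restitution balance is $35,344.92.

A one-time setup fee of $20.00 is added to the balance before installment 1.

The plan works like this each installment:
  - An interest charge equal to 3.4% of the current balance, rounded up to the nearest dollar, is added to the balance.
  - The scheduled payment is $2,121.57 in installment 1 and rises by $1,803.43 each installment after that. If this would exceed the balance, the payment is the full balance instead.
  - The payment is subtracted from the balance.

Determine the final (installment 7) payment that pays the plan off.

Installment 1: opening $35,364.92; interest $1,203.00 → $36,567.92; payment $2,121.57; balance $34,446.35
Installment 2: opening $34,446.35; interest $1,172.00 → $35,618.35; payment $3,925.00; balance $31,693.35
Installment 3: opening $31,693.35; interest $1,078.00 → $32,771.35; payment $5,728.43; balance $27,042.92
Installment 4: opening $27,042.92; interest $920.00 → $27,962.92; payment $7,531.86; balance $20,431.06
Installment 5: opening $20,431.06; interest $695.00 → $21,126.06; payment $9,335.29; balance $11,790.77
Installment 6: opening $11,790.77; interest $401.00 → $12,191.77; payment $11,138.72; balance $1,053.05
Installment 7: opening $1,053.05; interest $36.00 → $1,089.05; payment $1,089.05; balance $0.00

$1,089.05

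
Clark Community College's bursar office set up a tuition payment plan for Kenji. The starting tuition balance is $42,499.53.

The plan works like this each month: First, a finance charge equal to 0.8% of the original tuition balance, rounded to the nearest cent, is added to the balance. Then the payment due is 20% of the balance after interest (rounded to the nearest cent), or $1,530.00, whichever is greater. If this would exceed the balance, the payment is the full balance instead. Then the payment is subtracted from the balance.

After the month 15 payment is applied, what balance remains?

# | Opening | Interest | Payment | End bal
1 | $42,499.53 | $340.00 | $8,567.91 | $34,271.62
2 | $34,271.62 | $340.00 | $6,922.32 | $27,689.30
3 | $27,689.30 | $340.00 | $5,605.86 | $22,423.44
4 | $22,423.44 | $340.00 | $4,552.69 | $18,210.75
5 | $18,210.75 | $340.00 | $3,710.15 | $14,840.60
6 | $14,840.60 | $340.00 | $3,036.12 | $12,144.48
7 | $12,144.48 | $340.00 | $2,496.90 | $9,987.58
8 | $9,987.58 | $340.00 | $2,065.52 | $8,262.06
9 | $8,262.06 | $340.00 | $1,720.41 | $6,881.65
10 | $6,881.65 | $340.00 | $1,530.00 | $5,691.65
11 | $5,691.65 | $340.00 | $1,530.00 | $4,501.65
12 | $4,501.65 | $340.00 | $1,530.00 | $3,311.65
13 | $3,311.65 | $340.00 | $1,530.00 | $2,121.65
14 | $2,121.65 | $340.00 | $1,530.00 | $931.65
15 | $931.65 | $340.00 | $1,271.65 | $0.00

$0.00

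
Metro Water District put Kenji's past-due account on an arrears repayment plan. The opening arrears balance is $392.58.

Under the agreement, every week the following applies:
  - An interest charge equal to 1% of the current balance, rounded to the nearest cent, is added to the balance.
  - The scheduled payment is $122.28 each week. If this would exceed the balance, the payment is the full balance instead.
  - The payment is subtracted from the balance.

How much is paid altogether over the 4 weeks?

$401.14

# | Opening | Interest | Payment | End bal
1 | $392.58 | $3.93 | $122.28 | $274.23
2 | $274.23 | $2.74 | $122.28 | $154.69
3 | $154.69 | $1.55 | $122.28 | $33.96
4 | $33.96 | $0.34 | $34.30 | $0.00
Total paid: $401.14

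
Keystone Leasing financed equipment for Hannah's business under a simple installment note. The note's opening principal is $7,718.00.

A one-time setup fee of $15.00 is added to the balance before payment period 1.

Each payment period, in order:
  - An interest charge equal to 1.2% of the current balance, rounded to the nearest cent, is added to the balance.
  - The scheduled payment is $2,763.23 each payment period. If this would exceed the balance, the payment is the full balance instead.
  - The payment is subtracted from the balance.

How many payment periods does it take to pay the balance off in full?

3

Payment period 1: opening $7,733.00; interest $92.80 → $7,825.80; payment $2,763.23; balance $5,062.57
Payment period 2: opening $5,062.57; interest $60.75 → $5,123.32; payment $2,763.23; balance $2,360.09
Payment period 3: opening $2,360.09; interest $28.32 → $2,388.41; payment $2,388.41; balance $0.00
Balance reaches $0.00 in payment period 3.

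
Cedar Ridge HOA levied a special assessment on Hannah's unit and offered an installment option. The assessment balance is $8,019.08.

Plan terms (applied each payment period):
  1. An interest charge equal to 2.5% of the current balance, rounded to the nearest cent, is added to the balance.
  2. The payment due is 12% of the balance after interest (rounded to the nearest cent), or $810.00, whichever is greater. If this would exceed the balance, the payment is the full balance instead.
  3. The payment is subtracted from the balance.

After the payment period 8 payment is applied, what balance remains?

$2,392.19

# | Opening | Interest | Payment | End bal
1 | $8,019.08 | $200.48 | $986.35 | $7,233.21
2 | $7,233.21 | $180.83 | $889.68 | $6,524.36
3 | $6,524.36 | $163.11 | $810.00 | $5,877.47
4 | $5,877.47 | $146.94 | $810.00 | $5,214.41
5 | $5,214.41 | $130.36 | $810.00 | $4,534.77
6 | $4,534.77 | $113.37 | $810.00 | $3,838.14
7 | $3,838.14 | $95.95 | $810.00 | $3,124.09
8 | $3,124.09 | $78.10 | $810.00 | $2,392.19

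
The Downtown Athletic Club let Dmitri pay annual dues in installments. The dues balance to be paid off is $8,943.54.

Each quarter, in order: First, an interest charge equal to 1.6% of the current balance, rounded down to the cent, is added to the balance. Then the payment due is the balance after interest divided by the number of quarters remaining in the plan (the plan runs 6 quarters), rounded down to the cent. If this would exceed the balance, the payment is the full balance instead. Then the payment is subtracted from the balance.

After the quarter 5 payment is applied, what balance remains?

$1,613.71

Quarter 1: $8,943.54 +$143.09 interest = $9,086.63; pay $1,514.43 → $7,572.20
Quarter 2: $7,572.20 +$121.15 interest = $7,693.35; pay $1,538.67 → $6,154.68
Quarter 3: $6,154.68 +$98.47 interest = $6,253.15; pay $1,563.28 → $4,689.87
Quarter 4: $4,689.87 +$75.03 interest = $4,764.90; pay $1,588.30 → $3,176.60
Quarter 5: $3,176.60 +$50.82 interest = $3,227.42; pay $1,613.71 → $1,613.71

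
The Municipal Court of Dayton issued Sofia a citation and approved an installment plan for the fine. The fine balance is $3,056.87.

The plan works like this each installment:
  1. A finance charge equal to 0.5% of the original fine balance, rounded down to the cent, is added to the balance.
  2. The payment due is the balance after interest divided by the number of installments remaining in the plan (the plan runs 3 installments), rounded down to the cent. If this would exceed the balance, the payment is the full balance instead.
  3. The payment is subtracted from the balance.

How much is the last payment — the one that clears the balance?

$1,046.97

# | Opening | Interest | Payment | End bal
1 | $3,056.87 | $15.28 | $1,024.05 | $2,048.10
2 | $2,048.10 | $15.28 | $1,031.69 | $1,031.69
3 | $1,031.69 | $15.28 | $1,046.97 | $0.00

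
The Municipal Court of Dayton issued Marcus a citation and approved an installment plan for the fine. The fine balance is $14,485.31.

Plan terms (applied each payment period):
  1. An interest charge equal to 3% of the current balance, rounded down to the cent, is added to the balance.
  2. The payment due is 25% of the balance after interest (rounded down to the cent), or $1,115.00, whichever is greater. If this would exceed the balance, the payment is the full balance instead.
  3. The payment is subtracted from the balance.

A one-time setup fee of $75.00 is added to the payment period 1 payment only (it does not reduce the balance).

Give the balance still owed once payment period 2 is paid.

$8,644.20

Payment period 1: opening $14,485.31; interest $434.55 → $14,919.86; payment $3,729.96 (+ $75.00 fee); balance $11,189.90
Payment period 2: opening $11,189.90; interest $335.69 → $11,525.59; payment $2,881.39; balance $8,644.20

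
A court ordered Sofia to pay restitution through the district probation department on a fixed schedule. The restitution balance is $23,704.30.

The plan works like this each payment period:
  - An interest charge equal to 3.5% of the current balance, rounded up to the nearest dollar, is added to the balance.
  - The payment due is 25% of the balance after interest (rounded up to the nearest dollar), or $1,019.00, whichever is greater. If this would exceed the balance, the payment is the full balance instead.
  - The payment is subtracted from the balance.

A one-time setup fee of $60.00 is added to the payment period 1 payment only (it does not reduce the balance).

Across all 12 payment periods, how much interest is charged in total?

$3,467.00

Payment period 1: opening $23,704.30; interest $830.00 → $24,534.30; payment $6,134.00 (+ $60.00 fee); balance $18,400.30
Payment period 2: opening $18,400.30; interest $645.00 → $19,045.30; payment $4,762.00; balance $14,283.30
Payment period 3: opening $14,283.30; interest $500.00 → $14,783.30; payment $3,696.00; balance $11,087.30
Payment period 4: opening $11,087.30; interest $389.00 → $11,476.30; payment $2,870.00; balance $8,606.30
Payment period 5: opening $8,606.30; interest $302.00 → $8,908.30; payment $2,228.00; balance $6,680.30
Payment period 6: opening $6,680.30; interest $234.00 → $6,914.30; payment $1,729.00; balance $5,185.30
Payment period 7: opening $5,185.30; interest $182.00 → $5,367.30; payment $1,342.00; balance $4,025.30
Payment period 8: opening $4,025.30; interest $141.00 → $4,166.30; payment $1,042.00; balance $3,124.30
Payment period 9: opening $3,124.30; interest $110.00 → $3,234.30; payment $1,019.00; balance $2,215.30
Payment period 10: opening $2,215.30; interest $78.00 → $2,293.30; payment $1,019.00; balance $1,274.30
Payment period 11: opening $1,274.30; interest $45.00 → $1,319.30; payment $1,019.00; balance $300.30
Payment period 12: opening $300.30; interest $11.00 → $311.30; payment $311.30; balance $0.00
Total interest: $830.00 + $645.00 + $500.00 + $389.00 + $302.00 + $234.00 + $182.00 + $141.00 + $110.00 + $78.00 + $45.00 + $11.00 = $3,467.00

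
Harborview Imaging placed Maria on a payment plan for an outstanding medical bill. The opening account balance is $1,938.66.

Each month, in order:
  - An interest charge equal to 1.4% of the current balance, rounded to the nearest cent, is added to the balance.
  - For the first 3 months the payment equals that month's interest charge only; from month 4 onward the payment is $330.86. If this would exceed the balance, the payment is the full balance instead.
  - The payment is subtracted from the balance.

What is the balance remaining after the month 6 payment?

Month 1: $1,938.66 +$27.14 interest = $1,965.80; pay $27.14 → $1,938.66
Month 2: $1,938.66 +$27.14 interest = $1,965.80; pay $27.14 → $1,938.66
Month 3: $1,938.66 +$27.14 interest = $1,965.80; pay $27.14 → $1,938.66
Month 4: $1,938.66 +$27.14 interest = $1,965.80; pay $330.86 → $1,634.94
Month 5: $1,634.94 +$22.89 interest = $1,657.83; pay $330.86 → $1,326.97
Month 6: $1,326.97 +$18.58 interest = $1,345.55; pay $330.86 → $1,014.69

$1,014.69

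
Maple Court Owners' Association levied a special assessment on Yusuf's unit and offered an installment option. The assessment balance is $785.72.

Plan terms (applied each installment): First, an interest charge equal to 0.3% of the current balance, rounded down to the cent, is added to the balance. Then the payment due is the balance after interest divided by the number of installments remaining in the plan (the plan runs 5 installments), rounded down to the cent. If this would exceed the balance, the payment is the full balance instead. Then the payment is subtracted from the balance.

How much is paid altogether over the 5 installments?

# | Opening | Interest | Payment | End bal
1 | $785.72 | $2.35 | $157.61 | $630.46
2 | $630.46 | $1.89 | $158.08 | $474.27
3 | $474.27 | $1.42 | $158.56 | $317.13
4 | $317.13 | $0.95 | $159.04 | $159.04
5 | $159.04 | $0.47 | $159.51 | $0.00
Total paid: $792.80

$792.80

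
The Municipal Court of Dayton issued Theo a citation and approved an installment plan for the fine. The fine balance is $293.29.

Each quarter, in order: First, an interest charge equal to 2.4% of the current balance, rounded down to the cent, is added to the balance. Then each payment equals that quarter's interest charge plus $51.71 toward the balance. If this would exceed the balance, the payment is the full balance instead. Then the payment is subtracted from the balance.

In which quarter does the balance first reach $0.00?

Quarter 1: opening $293.29; interest $7.03 → $300.32; payment $58.74; balance $241.58
Quarter 2: opening $241.58; interest $5.79 → $247.37; payment $57.50; balance $189.87
Quarter 3: opening $189.87; interest $4.55 → $194.42; payment $56.26; balance $138.16
Quarter 4: opening $138.16; interest $3.31 → $141.47; payment $55.02; balance $86.45
Quarter 5: opening $86.45; interest $2.07 → $88.52; payment $53.78; balance $34.74
Quarter 6: opening $34.74; interest $0.83 → $35.57; payment $35.57; balance $0.00
Balance reaches $0.00 in quarter 6.

6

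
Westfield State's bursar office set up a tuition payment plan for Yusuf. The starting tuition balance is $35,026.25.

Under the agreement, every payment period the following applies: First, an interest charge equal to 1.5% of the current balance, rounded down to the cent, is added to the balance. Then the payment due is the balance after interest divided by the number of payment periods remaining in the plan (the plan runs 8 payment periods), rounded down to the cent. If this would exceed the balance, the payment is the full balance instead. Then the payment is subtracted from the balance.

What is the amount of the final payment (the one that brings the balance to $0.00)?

$4,932.09

Payment period 1: $35,026.25 +$525.39 interest = $35,551.64; pay $4,443.95 → $31,107.69
Payment period 2: $31,107.69 +$466.61 interest = $31,574.30; pay $4,510.61 → $27,063.69
Payment period 3: $27,063.69 +$405.95 interest = $27,469.64; pay $4,578.27 → $22,891.37
Payment period 4: $22,891.37 +$343.37 interest = $23,234.74; pay $4,646.94 → $18,587.80
Payment period 5: $18,587.80 +$278.81 interest = $18,866.61; pay $4,716.65 → $14,149.96
Payment period 6: $14,149.96 +$212.24 interest = $14,362.20; pay $4,787.40 → $9,574.80
Payment period 7: $9,574.80 +$143.62 interest = $9,718.42; pay $4,859.21 → $4,859.21
Payment period 8: $4,859.21 +$72.88 interest = $4,932.09; pay $4,932.09 → $0.00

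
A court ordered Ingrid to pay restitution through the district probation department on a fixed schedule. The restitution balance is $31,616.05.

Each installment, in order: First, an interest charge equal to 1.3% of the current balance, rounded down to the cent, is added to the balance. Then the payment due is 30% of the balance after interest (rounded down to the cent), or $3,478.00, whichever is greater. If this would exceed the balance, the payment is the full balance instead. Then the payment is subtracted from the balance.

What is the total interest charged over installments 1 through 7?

$1,233.15

Installment 1: opening $31,616.05; interest $411.00 → $32,027.05; payment $9,608.11; balance $22,418.94
Installment 2: opening $22,418.94; interest $291.44 → $22,710.38; payment $6,813.11; balance $15,897.27
Installment 3: opening $15,897.27; interest $206.66 → $16,103.93; payment $4,831.17; balance $11,272.76
Installment 4: opening $11,272.76; interest $146.54 → $11,419.30; payment $3,478.00; balance $7,941.30
Installment 5: opening $7,941.30; interest $103.23 → $8,044.53; payment $3,478.00; balance $4,566.53
Installment 6: opening $4,566.53; interest $59.36 → $4,625.89; payment $3,478.00; balance $1,147.89
Installment 7: opening $1,147.89; interest $14.92 → $1,162.81; payment $1,162.81; balance $0.00
Total interest: $411.00 + $291.44 + $206.66 + $146.54 + $103.23 + $59.36 + $14.92 = $1,233.15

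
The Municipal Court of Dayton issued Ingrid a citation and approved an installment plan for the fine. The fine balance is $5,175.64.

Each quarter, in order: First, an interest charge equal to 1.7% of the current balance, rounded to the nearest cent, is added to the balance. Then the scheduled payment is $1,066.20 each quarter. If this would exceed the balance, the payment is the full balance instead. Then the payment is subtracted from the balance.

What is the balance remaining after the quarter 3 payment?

# | Opening | Interest | Payment | End bal
1 | $5,175.64 | $87.99 | $1,066.20 | $4,197.43
2 | $4,197.43 | $71.36 | $1,066.20 | $3,202.59
3 | $3,202.59 | $54.44 | $1,066.20 | $2,190.83

$2,190.83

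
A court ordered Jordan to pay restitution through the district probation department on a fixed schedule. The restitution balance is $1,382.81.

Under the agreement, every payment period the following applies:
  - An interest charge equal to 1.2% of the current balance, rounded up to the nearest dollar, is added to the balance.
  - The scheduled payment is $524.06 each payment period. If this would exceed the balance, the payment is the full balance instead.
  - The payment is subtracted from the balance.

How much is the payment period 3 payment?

$367.69

Payment period 1: opening $1,382.81; interest $17.00 → $1,399.81; payment $524.06; balance $875.75
Payment period 2: opening $875.75; interest $11.00 → $886.75; payment $524.06; balance $362.69
Payment period 3: opening $362.69; interest $5.00 → $367.69; payment $367.69; balance $0.00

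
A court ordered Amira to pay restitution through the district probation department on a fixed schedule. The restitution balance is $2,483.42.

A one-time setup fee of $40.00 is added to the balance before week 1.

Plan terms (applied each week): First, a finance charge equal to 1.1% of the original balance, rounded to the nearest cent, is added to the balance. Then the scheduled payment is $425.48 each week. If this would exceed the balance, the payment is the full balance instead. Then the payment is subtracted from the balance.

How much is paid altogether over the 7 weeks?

$2,714.66

Week 1: $2,523.42 +$27.32 interest = $2,550.74; pay $425.48 → $2,125.26
Week 2: $2,125.26 +$27.32 interest = $2,152.58; pay $425.48 → $1,727.10
Week 3: $1,727.10 +$27.32 interest = $1,754.42; pay $425.48 → $1,328.94
Week 4: $1,328.94 +$27.32 interest = $1,356.26; pay $425.48 → $930.78
Week 5: $930.78 +$27.32 interest = $958.10; pay $425.48 → $532.62
Week 6: $532.62 +$27.32 interest = $559.94; pay $425.48 → $134.46
Week 7: $134.46 +$27.32 interest = $161.78; pay $161.78 → $0.00
Total paid: $2,714.66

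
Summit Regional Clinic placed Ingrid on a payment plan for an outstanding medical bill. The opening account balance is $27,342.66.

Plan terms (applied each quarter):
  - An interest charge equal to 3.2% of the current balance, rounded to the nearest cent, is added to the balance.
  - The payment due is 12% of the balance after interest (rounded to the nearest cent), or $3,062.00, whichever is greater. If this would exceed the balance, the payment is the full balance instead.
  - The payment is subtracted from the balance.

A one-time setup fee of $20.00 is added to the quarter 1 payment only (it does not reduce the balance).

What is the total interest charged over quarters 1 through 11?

Quarter 1: opening $27,342.66; interest $874.97 → $28,217.63; payment $3,386.12 (+ $20.00 fee); balance $24,831.51
Quarter 2: opening $24,831.51; interest $794.61 → $25,626.12; payment $3,075.13; balance $22,550.99
Quarter 3: opening $22,550.99; interest $721.63 → $23,272.62; payment $3,062.00; balance $20,210.62
Quarter 4: opening $20,210.62; interest $646.74 → $20,857.36; payment $3,062.00; balance $17,795.36
Quarter 5: opening $17,795.36; interest $569.45 → $18,364.81; payment $3,062.00; balance $15,302.81
Quarter 6: opening $15,302.81; interest $489.69 → $15,792.50; payment $3,062.00; balance $12,730.50
Quarter 7: opening $12,730.50; interest $407.38 → $13,137.88; payment $3,062.00; balance $10,075.88
Quarter 8: opening $10,075.88; interest $322.43 → $10,398.31; payment $3,062.00; balance $7,336.31
Quarter 9: opening $7,336.31; interest $234.76 → $7,571.07; payment $3,062.00; balance $4,509.07
Quarter 10: opening $4,509.07; interest $144.29 → $4,653.36; payment $3,062.00; balance $1,591.36
Quarter 11: opening $1,591.36; interest $50.92 → $1,642.28; payment $1,642.28; balance $0.00
Total interest: $874.97 + $794.61 + $721.63 + $646.74 + $569.45 + $489.69 + $407.38 + $322.43 + $234.76 + $144.29 + $50.92 = $5,256.87

$5,256.87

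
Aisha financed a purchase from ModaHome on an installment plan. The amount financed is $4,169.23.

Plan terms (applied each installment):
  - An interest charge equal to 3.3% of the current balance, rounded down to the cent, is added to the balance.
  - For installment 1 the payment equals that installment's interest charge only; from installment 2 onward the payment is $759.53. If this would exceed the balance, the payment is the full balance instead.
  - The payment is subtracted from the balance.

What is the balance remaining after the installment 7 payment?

$115.78

# | Opening | Interest | Payment | End bal
1 | $4,169.23 | $137.58 | $137.58 | $4,169.23
2 | $4,169.23 | $137.58 | $759.53 | $3,547.28
3 | $3,547.28 | $117.06 | $759.53 | $2,904.81
4 | $2,904.81 | $95.85 | $759.53 | $2,241.13
5 | $2,241.13 | $73.95 | $759.53 | $1,555.55
6 | $1,555.55 | $51.33 | $759.53 | $847.35
7 | $847.35 | $27.96 | $759.53 | $115.78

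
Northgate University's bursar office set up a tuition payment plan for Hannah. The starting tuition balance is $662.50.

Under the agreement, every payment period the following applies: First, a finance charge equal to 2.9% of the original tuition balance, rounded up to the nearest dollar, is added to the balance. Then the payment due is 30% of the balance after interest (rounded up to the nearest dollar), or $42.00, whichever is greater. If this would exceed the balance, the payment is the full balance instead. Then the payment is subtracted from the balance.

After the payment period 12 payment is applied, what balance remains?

Payment period 1: opening $662.50; interest $20.00 → $682.50; payment $205.00; balance $477.50
Payment period 2: opening $477.50; interest $20.00 → $497.50; payment $150.00; balance $347.50
Payment period 3: opening $347.50; interest $20.00 → $367.50; payment $111.00; balance $256.50
Payment period 4: opening $256.50; interest $20.00 → $276.50; payment $83.00; balance $193.50
Payment period 5: opening $193.50; interest $20.00 → $213.50; payment $65.00; balance $148.50
Payment period 6: opening $148.50; interest $20.00 → $168.50; payment $51.00; balance $117.50
Payment period 7: opening $117.50; interest $20.00 → $137.50; payment $42.00; balance $95.50
Payment period 8: opening $95.50; interest $20.00 → $115.50; payment $42.00; balance $73.50
Payment period 9: opening $73.50; interest $20.00 → $93.50; payment $42.00; balance $51.50
Payment period 10: opening $51.50; interest $20.00 → $71.50; payment $42.00; balance $29.50
Payment period 11: opening $29.50; interest $20.00 → $49.50; payment $42.00; balance $7.50
Payment period 12: opening $7.50; interest $20.00 → $27.50; payment $27.50; balance $0.00

$0.00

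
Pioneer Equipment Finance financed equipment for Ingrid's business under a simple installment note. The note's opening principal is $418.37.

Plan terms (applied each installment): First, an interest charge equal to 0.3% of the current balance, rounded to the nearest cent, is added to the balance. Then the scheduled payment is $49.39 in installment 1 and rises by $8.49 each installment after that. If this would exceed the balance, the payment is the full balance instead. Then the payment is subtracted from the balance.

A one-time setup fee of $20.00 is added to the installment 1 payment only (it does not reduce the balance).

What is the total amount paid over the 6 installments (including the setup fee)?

Installment 1: opening $418.37; interest $1.26 → $419.63; payment $49.39 (+ $20.00 fee); balance $370.24
Installment 2: opening $370.24; interest $1.11 → $371.35; payment $57.88; balance $313.47
Installment 3: opening $313.47; interest $0.94 → $314.41; payment $66.37; balance $248.04
Installment 4: opening $248.04; interest $0.74 → $248.78; payment $74.86; balance $173.92
Installment 5: opening $173.92; interest $0.52 → $174.44; payment $83.35; balance $91.09
Installment 6: opening $91.09; interest $0.27 → $91.36; payment $91.36; balance $0.00
Total paid: $443.21

$443.21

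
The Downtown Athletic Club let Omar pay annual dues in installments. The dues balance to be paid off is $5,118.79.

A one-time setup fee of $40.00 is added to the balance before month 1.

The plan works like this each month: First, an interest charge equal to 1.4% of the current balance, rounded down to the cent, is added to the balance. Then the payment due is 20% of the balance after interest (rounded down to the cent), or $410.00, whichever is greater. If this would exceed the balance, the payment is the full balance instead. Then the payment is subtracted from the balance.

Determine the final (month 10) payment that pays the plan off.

Month 1: opening $5,158.79; interest $72.22 → $5,231.01; payment $1,046.20; balance $4,184.81
Month 2: opening $4,184.81; interest $58.58 → $4,243.39; payment $848.67; balance $3,394.72
Month 3: opening $3,394.72; interest $47.52 → $3,442.24; payment $688.44; balance $2,753.80
Month 4: opening $2,753.80; interest $38.55 → $2,792.35; payment $558.47; balance $2,233.88
Month 5: opening $2,233.88; interest $31.27 → $2,265.15; payment $453.03; balance $1,812.12
Month 6: opening $1,812.12; interest $25.36 → $1,837.48; payment $410.00; balance $1,427.48
Month 7: opening $1,427.48; interest $19.98 → $1,447.46; payment $410.00; balance $1,037.46
Month 8: opening $1,037.46; interest $14.52 → $1,051.98; payment $410.00; balance $641.98
Month 9: opening $641.98; interest $8.98 → $650.96; payment $410.00; balance $240.96
Month 10: opening $240.96; interest $3.37 → $244.33; payment $244.33; balance $0.00

$244.33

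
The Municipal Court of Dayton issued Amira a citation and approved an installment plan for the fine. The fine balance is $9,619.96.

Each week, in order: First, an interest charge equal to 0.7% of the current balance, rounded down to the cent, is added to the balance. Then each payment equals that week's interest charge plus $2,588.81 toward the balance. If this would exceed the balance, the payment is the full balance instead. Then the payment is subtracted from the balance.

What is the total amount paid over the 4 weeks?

Week 1: opening $9,619.96; interest $67.33 → $9,687.29; payment $2,656.14; balance $7,031.15
Week 2: opening $7,031.15; interest $49.21 → $7,080.36; payment $2,638.02; balance $4,442.34
Week 3: opening $4,442.34; interest $31.09 → $4,473.43; payment $2,619.90; balance $1,853.53
Week 4: opening $1,853.53; interest $12.97 → $1,866.50; payment $1,866.50; balance $0.00
Total paid: $9,780.56

$9,780.56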